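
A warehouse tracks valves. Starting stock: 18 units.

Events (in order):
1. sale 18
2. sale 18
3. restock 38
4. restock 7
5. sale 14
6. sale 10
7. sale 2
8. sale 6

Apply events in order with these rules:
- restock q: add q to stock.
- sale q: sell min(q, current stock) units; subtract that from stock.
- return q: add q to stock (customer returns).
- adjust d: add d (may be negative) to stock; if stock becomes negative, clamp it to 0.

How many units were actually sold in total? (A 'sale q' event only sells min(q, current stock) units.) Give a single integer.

Processing events:
Start: stock = 18
  Event 1 (sale 18): sell min(18,18)=18. stock: 18 - 18 = 0. total_sold = 18
  Event 2 (sale 18): sell min(18,0)=0. stock: 0 - 0 = 0. total_sold = 18
  Event 3 (restock 38): 0 + 38 = 38
  Event 4 (restock 7): 38 + 7 = 45
  Event 5 (sale 14): sell min(14,45)=14. stock: 45 - 14 = 31. total_sold = 32
  Event 6 (sale 10): sell min(10,31)=10. stock: 31 - 10 = 21. total_sold = 42
  Event 7 (sale 2): sell min(2,21)=2. stock: 21 - 2 = 19. total_sold = 44
  Event 8 (sale 6): sell min(6,19)=6. stock: 19 - 6 = 13. total_sold = 50
Final: stock = 13, total_sold = 50

Answer: 50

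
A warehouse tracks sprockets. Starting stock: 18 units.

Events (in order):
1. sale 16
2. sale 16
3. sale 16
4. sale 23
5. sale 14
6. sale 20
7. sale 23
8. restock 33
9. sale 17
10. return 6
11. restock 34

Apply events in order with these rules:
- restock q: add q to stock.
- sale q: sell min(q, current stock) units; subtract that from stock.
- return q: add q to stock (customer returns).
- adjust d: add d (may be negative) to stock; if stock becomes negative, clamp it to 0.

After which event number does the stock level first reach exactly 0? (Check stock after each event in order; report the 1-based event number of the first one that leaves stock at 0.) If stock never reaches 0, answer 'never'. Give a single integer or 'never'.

Processing events:
Start: stock = 18
  Event 1 (sale 16): sell min(16,18)=16. stock: 18 - 16 = 2. total_sold = 16
  Event 2 (sale 16): sell min(16,2)=2. stock: 2 - 2 = 0. total_sold = 18
  Event 3 (sale 16): sell min(16,0)=0. stock: 0 - 0 = 0. total_sold = 18
  Event 4 (sale 23): sell min(23,0)=0. stock: 0 - 0 = 0. total_sold = 18
  Event 5 (sale 14): sell min(14,0)=0. stock: 0 - 0 = 0. total_sold = 18
  Event 6 (sale 20): sell min(20,0)=0. stock: 0 - 0 = 0. total_sold = 18
  Event 7 (sale 23): sell min(23,0)=0. stock: 0 - 0 = 0. total_sold = 18
  Event 8 (restock 33): 0 + 33 = 33
  Event 9 (sale 17): sell min(17,33)=17. stock: 33 - 17 = 16. total_sold = 35
  Event 10 (return 6): 16 + 6 = 22
  Event 11 (restock 34): 22 + 34 = 56
Final: stock = 56, total_sold = 35

First zero at event 2.

Answer: 2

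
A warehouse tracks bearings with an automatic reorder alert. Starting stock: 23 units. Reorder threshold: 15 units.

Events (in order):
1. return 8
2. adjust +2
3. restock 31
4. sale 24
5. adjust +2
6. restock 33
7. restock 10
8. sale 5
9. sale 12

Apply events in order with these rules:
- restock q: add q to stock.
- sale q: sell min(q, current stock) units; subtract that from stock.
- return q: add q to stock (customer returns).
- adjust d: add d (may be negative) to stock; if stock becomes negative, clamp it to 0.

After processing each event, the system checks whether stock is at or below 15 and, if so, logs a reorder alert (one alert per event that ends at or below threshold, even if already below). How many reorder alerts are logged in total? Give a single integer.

Answer: 0

Derivation:
Processing events:
Start: stock = 23
  Event 1 (return 8): 23 + 8 = 31
  Event 2 (adjust +2): 31 + 2 = 33
  Event 3 (restock 31): 33 + 31 = 64
  Event 4 (sale 24): sell min(24,64)=24. stock: 64 - 24 = 40. total_sold = 24
  Event 5 (adjust +2): 40 + 2 = 42
  Event 6 (restock 33): 42 + 33 = 75
  Event 7 (restock 10): 75 + 10 = 85
  Event 8 (sale 5): sell min(5,85)=5. stock: 85 - 5 = 80. total_sold = 29
  Event 9 (sale 12): sell min(12,80)=12. stock: 80 - 12 = 68. total_sold = 41
Final: stock = 68, total_sold = 41

Checking against threshold 15:
  After event 1: stock=31 > 15
  After event 2: stock=33 > 15
  After event 3: stock=64 > 15
  After event 4: stock=40 > 15
  After event 5: stock=42 > 15
  After event 6: stock=75 > 15
  After event 7: stock=85 > 15
  After event 8: stock=80 > 15
  After event 9: stock=68 > 15
Alert events: []. Count = 0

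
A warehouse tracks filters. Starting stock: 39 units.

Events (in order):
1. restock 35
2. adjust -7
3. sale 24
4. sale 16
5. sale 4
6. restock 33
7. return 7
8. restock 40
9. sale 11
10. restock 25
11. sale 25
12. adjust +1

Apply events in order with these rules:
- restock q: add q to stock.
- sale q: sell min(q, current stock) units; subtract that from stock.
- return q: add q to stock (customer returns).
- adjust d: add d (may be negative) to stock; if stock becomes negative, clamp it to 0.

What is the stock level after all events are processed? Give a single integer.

Answer: 93

Derivation:
Processing events:
Start: stock = 39
  Event 1 (restock 35): 39 + 35 = 74
  Event 2 (adjust -7): 74 + -7 = 67
  Event 3 (sale 24): sell min(24,67)=24. stock: 67 - 24 = 43. total_sold = 24
  Event 4 (sale 16): sell min(16,43)=16. stock: 43 - 16 = 27. total_sold = 40
  Event 5 (sale 4): sell min(4,27)=4. stock: 27 - 4 = 23. total_sold = 44
  Event 6 (restock 33): 23 + 33 = 56
  Event 7 (return 7): 56 + 7 = 63
  Event 8 (restock 40): 63 + 40 = 103
  Event 9 (sale 11): sell min(11,103)=11. stock: 103 - 11 = 92. total_sold = 55
  Event 10 (restock 25): 92 + 25 = 117
  Event 11 (sale 25): sell min(25,117)=25. stock: 117 - 25 = 92. total_sold = 80
  Event 12 (adjust +1): 92 + 1 = 93
Final: stock = 93, total_sold = 80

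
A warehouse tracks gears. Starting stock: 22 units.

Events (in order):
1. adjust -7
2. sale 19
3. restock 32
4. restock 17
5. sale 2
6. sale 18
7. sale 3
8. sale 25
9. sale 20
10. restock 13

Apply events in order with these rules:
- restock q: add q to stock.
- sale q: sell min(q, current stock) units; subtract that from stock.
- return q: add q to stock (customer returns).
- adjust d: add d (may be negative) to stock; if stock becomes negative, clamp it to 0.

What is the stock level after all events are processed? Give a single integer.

Answer: 13

Derivation:
Processing events:
Start: stock = 22
  Event 1 (adjust -7): 22 + -7 = 15
  Event 2 (sale 19): sell min(19,15)=15. stock: 15 - 15 = 0. total_sold = 15
  Event 3 (restock 32): 0 + 32 = 32
  Event 4 (restock 17): 32 + 17 = 49
  Event 5 (sale 2): sell min(2,49)=2. stock: 49 - 2 = 47. total_sold = 17
  Event 6 (sale 18): sell min(18,47)=18. stock: 47 - 18 = 29. total_sold = 35
  Event 7 (sale 3): sell min(3,29)=3. stock: 29 - 3 = 26. total_sold = 38
  Event 8 (sale 25): sell min(25,26)=25. stock: 26 - 25 = 1. total_sold = 63
  Event 9 (sale 20): sell min(20,1)=1. stock: 1 - 1 = 0. total_sold = 64
  Event 10 (restock 13): 0 + 13 = 13
Final: stock = 13, total_sold = 64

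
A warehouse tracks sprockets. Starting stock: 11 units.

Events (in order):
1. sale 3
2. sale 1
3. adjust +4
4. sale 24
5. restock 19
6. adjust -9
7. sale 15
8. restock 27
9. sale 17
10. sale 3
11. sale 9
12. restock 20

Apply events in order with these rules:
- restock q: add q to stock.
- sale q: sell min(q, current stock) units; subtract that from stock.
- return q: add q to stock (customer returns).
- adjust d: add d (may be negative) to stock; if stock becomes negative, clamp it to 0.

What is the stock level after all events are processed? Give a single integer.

Answer: 20

Derivation:
Processing events:
Start: stock = 11
  Event 1 (sale 3): sell min(3,11)=3. stock: 11 - 3 = 8. total_sold = 3
  Event 2 (sale 1): sell min(1,8)=1. stock: 8 - 1 = 7. total_sold = 4
  Event 3 (adjust +4): 7 + 4 = 11
  Event 4 (sale 24): sell min(24,11)=11. stock: 11 - 11 = 0. total_sold = 15
  Event 5 (restock 19): 0 + 19 = 19
  Event 6 (adjust -9): 19 + -9 = 10
  Event 7 (sale 15): sell min(15,10)=10. stock: 10 - 10 = 0. total_sold = 25
  Event 8 (restock 27): 0 + 27 = 27
  Event 9 (sale 17): sell min(17,27)=17. stock: 27 - 17 = 10. total_sold = 42
  Event 10 (sale 3): sell min(3,10)=3. stock: 10 - 3 = 7. total_sold = 45
  Event 11 (sale 9): sell min(9,7)=7. stock: 7 - 7 = 0. total_sold = 52
  Event 12 (restock 20): 0 + 20 = 20
Final: stock = 20, total_sold = 52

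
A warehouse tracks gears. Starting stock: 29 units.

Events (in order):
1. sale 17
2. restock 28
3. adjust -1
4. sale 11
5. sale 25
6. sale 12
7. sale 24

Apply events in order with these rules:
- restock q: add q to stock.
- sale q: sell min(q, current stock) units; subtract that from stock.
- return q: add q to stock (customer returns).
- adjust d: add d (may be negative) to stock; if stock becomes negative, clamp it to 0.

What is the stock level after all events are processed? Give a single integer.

Answer: 0

Derivation:
Processing events:
Start: stock = 29
  Event 1 (sale 17): sell min(17,29)=17. stock: 29 - 17 = 12. total_sold = 17
  Event 2 (restock 28): 12 + 28 = 40
  Event 3 (adjust -1): 40 + -1 = 39
  Event 4 (sale 11): sell min(11,39)=11. stock: 39 - 11 = 28. total_sold = 28
  Event 5 (sale 25): sell min(25,28)=25. stock: 28 - 25 = 3. total_sold = 53
  Event 6 (sale 12): sell min(12,3)=3. stock: 3 - 3 = 0. total_sold = 56
  Event 7 (sale 24): sell min(24,0)=0. stock: 0 - 0 = 0. total_sold = 56
Final: stock = 0, total_sold = 56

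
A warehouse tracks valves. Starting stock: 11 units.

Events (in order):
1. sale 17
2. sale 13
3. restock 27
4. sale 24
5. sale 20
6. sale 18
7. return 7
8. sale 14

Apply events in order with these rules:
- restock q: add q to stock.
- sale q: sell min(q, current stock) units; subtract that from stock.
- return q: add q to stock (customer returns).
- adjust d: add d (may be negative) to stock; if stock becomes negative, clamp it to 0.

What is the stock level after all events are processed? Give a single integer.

Answer: 0

Derivation:
Processing events:
Start: stock = 11
  Event 1 (sale 17): sell min(17,11)=11. stock: 11 - 11 = 0. total_sold = 11
  Event 2 (sale 13): sell min(13,0)=0. stock: 0 - 0 = 0. total_sold = 11
  Event 3 (restock 27): 0 + 27 = 27
  Event 4 (sale 24): sell min(24,27)=24. stock: 27 - 24 = 3. total_sold = 35
  Event 5 (sale 20): sell min(20,3)=3. stock: 3 - 3 = 0. total_sold = 38
  Event 6 (sale 18): sell min(18,0)=0. stock: 0 - 0 = 0. total_sold = 38
  Event 7 (return 7): 0 + 7 = 7
  Event 8 (sale 14): sell min(14,7)=7. stock: 7 - 7 = 0. total_sold = 45
Final: stock = 0, total_sold = 45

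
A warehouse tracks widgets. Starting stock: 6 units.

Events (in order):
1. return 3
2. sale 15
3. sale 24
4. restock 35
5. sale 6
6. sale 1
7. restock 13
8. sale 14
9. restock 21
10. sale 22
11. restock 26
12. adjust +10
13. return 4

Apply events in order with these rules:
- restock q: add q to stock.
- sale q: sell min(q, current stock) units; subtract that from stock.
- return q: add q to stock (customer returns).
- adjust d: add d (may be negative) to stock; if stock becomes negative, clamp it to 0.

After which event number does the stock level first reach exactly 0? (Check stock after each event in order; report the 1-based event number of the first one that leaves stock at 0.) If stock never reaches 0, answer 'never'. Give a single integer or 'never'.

Answer: 2

Derivation:
Processing events:
Start: stock = 6
  Event 1 (return 3): 6 + 3 = 9
  Event 2 (sale 15): sell min(15,9)=9. stock: 9 - 9 = 0. total_sold = 9
  Event 3 (sale 24): sell min(24,0)=0. stock: 0 - 0 = 0. total_sold = 9
  Event 4 (restock 35): 0 + 35 = 35
  Event 5 (sale 6): sell min(6,35)=6. stock: 35 - 6 = 29. total_sold = 15
  Event 6 (sale 1): sell min(1,29)=1. stock: 29 - 1 = 28. total_sold = 16
  Event 7 (restock 13): 28 + 13 = 41
  Event 8 (sale 14): sell min(14,41)=14. stock: 41 - 14 = 27. total_sold = 30
  Event 9 (restock 21): 27 + 21 = 48
  Event 10 (sale 22): sell min(22,48)=22. stock: 48 - 22 = 26. total_sold = 52
  Event 11 (restock 26): 26 + 26 = 52
  Event 12 (adjust +10): 52 + 10 = 62
  Event 13 (return 4): 62 + 4 = 66
Final: stock = 66, total_sold = 52

First zero at event 2.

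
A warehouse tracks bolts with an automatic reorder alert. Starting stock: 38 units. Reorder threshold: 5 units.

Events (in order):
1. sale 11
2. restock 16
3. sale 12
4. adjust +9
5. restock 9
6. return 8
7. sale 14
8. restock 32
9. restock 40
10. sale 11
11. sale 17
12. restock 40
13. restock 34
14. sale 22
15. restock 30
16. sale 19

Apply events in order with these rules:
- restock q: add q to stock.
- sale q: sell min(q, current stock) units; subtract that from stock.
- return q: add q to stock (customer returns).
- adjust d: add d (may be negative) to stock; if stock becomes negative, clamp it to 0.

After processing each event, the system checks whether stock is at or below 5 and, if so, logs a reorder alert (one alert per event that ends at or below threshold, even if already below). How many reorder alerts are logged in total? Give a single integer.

Answer: 0

Derivation:
Processing events:
Start: stock = 38
  Event 1 (sale 11): sell min(11,38)=11. stock: 38 - 11 = 27. total_sold = 11
  Event 2 (restock 16): 27 + 16 = 43
  Event 3 (sale 12): sell min(12,43)=12. stock: 43 - 12 = 31. total_sold = 23
  Event 4 (adjust +9): 31 + 9 = 40
  Event 5 (restock 9): 40 + 9 = 49
  Event 6 (return 8): 49 + 8 = 57
  Event 7 (sale 14): sell min(14,57)=14. stock: 57 - 14 = 43. total_sold = 37
  Event 8 (restock 32): 43 + 32 = 75
  Event 9 (restock 40): 75 + 40 = 115
  Event 10 (sale 11): sell min(11,115)=11. stock: 115 - 11 = 104. total_sold = 48
  Event 11 (sale 17): sell min(17,104)=17. stock: 104 - 17 = 87. total_sold = 65
  Event 12 (restock 40): 87 + 40 = 127
  Event 13 (restock 34): 127 + 34 = 161
  Event 14 (sale 22): sell min(22,161)=22. stock: 161 - 22 = 139. total_sold = 87
  Event 15 (restock 30): 139 + 30 = 169
  Event 16 (sale 19): sell min(19,169)=19. stock: 169 - 19 = 150. total_sold = 106
Final: stock = 150, total_sold = 106

Checking against threshold 5:
  After event 1: stock=27 > 5
  After event 2: stock=43 > 5
  After event 3: stock=31 > 5
  After event 4: stock=40 > 5
  After event 5: stock=49 > 5
  After event 6: stock=57 > 5
  After event 7: stock=43 > 5
  After event 8: stock=75 > 5
  After event 9: stock=115 > 5
  After event 10: stock=104 > 5
  After event 11: stock=87 > 5
  After event 12: stock=127 > 5
  After event 13: stock=161 > 5
  After event 14: stock=139 > 5
  After event 15: stock=169 > 5
  After event 16: stock=150 > 5
Alert events: []. Count = 0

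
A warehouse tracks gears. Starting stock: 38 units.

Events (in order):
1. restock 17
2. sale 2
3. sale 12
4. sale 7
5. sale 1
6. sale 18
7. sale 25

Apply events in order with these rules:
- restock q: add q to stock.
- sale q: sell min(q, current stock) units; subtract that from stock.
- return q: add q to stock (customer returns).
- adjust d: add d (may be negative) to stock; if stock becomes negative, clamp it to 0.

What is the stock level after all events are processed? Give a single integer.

Answer: 0

Derivation:
Processing events:
Start: stock = 38
  Event 1 (restock 17): 38 + 17 = 55
  Event 2 (sale 2): sell min(2,55)=2. stock: 55 - 2 = 53. total_sold = 2
  Event 3 (sale 12): sell min(12,53)=12. stock: 53 - 12 = 41. total_sold = 14
  Event 4 (sale 7): sell min(7,41)=7. stock: 41 - 7 = 34. total_sold = 21
  Event 5 (sale 1): sell min(1,34)=1. stock: 34 - 1 = 33. total_sold = 22
  Event 6 (sale 18): sell min(18,33)=18. stock: 33 - 18 = 15. total_sold = 40
  Event 7 (sale 25): sell min(25,15)=15. stock: 15 - 15 = 0. total_sold = 55
Final: stock = 0, total_sold = 55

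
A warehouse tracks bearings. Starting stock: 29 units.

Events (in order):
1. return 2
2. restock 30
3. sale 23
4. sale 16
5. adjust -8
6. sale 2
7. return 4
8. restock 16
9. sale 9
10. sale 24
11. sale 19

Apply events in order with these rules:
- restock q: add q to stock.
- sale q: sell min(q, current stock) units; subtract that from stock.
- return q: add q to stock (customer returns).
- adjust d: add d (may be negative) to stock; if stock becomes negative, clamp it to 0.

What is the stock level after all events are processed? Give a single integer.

Answer: 0

Derivation:
Processing events:
Start: stock = 29
  Event 1 (return 2): 29 + 2 = 31
  Event 2 (restock 30): 31 + 30 = 61
  Event 3 (sale 23): sell min(23,61)=23. stock: 61 - 23 = 38. total_sold = 23
  Event 4 (sale 16): sell min(16,38)=16. stock: 38 - 16 = 22. total_sold = 39
  Event 5 (adjust -8): 22 + -8 = 14
  Event 6 (sale 2): sell min(2,14)=2. stock: 14 - 2 = 12. total_sold = 41
  Event 7 (return 4): 12 + 4 = 16
  Event 8 (restock 16): 16 + 16 = 32
  Event 9 (sale 9): sell min(9,32)=9. stock: 32 - 9 = 23. total_sold = 50
  Event 10 (sale 24): sell min(24,23)=23. stock: 23 - 23 = 0. total_sold = 73
  Event 11 (sale 19): sell min(19,0)=0. stock: 0 - 0 = 0. total_sold = 73
Final: stock = 0, total_sold = 73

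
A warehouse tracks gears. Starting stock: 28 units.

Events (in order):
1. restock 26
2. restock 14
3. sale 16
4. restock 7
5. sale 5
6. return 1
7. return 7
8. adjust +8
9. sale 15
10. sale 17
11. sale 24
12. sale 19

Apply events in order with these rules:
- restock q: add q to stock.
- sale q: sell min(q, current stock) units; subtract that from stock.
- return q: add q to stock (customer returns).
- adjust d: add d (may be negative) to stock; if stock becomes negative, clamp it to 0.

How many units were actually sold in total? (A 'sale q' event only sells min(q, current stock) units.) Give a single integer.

Processing events:
Start: stock = 28
  Event 1 (restock 26): 28 + 26 = 54
  Event 2 (restock 14): 54 + 14 = 68
  Event 3 (sale 16): sell min(16,68)=16. stock: 68 - 16 = 52. total_sold = 16
  Event 4 (restock 7): 52 + 7 = 59
  Event 5 (sale 5): sell min(5,59)=5. stock: 59 - 5 = 54. total_sold = 21
  Event 6 (return 1): 54 + 1 = 55
  Event 7 (return 7): 55 + 7 = 62
  Event 8 (adjust +8): 62 + 8 = 70
  Event 9 (sale 15): sell min(15,70)=15. stock: 70 - 15 = 55. total_sold = 36
  Event 10 (sale 17): sell min(17,55)=17. stock: 55 - 17 = 38. total_sold = 53
  Event 11 (sale 24): sell min(24,38)=24. stock: 38 - 24 = 14. total_sold = 77
  Event 12 (sale 19): sell min(19,14)=14. stock: 14 - 14 = 0. total_sold = 91
Final: stock = 0, total_sold = 91

Answer: 91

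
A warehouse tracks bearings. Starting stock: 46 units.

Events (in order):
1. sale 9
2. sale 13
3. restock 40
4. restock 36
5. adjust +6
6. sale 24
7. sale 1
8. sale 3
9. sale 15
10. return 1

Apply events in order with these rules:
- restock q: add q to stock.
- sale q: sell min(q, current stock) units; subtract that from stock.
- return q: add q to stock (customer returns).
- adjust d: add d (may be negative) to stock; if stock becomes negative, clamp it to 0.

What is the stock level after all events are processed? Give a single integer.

Processing events:
Start: stock = 46
  Event 1 (sale 9): sell min(9,46)=9. stock: 46 - 9 = 37. total_sold = 9
  Event 2 (sale 13): sell min(13,37)=13. stock: 37 - 13 = 24. total_sold = 22
  Event 3 (restock 40): 24 + 40 = 64
  Event 4 (restock 36): 64 + 36 = 100
  Event 5 (adjust +6): 100 + 6 = 106
  Event 6 (sale 24): sell min(24,106)=24. stock: 106 - 24 = 82. total_sold = 46
  Event 7 (sale 1): sell min(1,82)=1. stock: 82 - 1 = 81. total_sold = 47
  Event 8 (sale 3): sell min(3,81)=3. stock: 81 - 3 = 78. total_sold = 50
  Event 9 (sale 15): sell min(15,78)=15. stock: 78 - 15 = 63. total_sold = 65
  Event 10 (return 1): 63 + 1 = 64
Final: stock = 64, total_sold = 65

Answer: 64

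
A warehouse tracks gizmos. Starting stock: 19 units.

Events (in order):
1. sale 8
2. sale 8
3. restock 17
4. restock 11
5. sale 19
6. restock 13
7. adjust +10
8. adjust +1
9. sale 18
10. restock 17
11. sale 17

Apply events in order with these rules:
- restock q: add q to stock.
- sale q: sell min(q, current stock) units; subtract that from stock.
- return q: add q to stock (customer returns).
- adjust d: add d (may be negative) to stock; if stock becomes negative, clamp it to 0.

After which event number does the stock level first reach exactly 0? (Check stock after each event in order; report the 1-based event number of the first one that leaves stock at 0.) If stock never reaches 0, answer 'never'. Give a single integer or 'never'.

Processing events:
Start: stock = 19
  Event 1 (sale 8): sell min(8,19)=8. stock: 19 - 8 = 11. total_sold = 8
  Event 2 (sale 8): sell min(8,11)=8. stock: 11 - 8 = 3. total_sold = 16
  Event 3 (restock 17): 3 + 17 = 20
  Event 4 (restock 11): 20 + 11 = 31
  Event 5 (sale 19): sell min(19,31)=19. stock: 31 - 19 = 12. total_sold = 35
  Event 6 (restock 13): 12 + 13 = 25
  Event 7 (adjust +10): 25 + 10 = 35
  Event 8 (adjust +1): 35 + 1 = 36
  Event 9 (sale 18): sell min(18,36)=18. stock: 36 - 18 = 18. total_sold = 53
  Event 10 (restock 17): 18 + 17 = 35
  Event 11 (sale 17): sell min(17,35)=17. stock: 35 - 17 = 18. total_sold = 70
Final: stock = 18, total_sold = 70

Stock never reaches 0.

Answer: never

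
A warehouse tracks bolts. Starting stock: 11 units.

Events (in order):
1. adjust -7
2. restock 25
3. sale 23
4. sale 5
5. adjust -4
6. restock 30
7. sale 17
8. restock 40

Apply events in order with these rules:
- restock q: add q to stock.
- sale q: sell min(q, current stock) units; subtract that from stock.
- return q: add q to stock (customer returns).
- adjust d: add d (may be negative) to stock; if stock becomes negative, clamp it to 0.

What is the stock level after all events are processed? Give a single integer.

Processing events:
Start: stock = 11
  Event 1 (adjust -7): 11 + -7 = 4
  Event 2 (restock 25): 4 + 25 = 29
  Event 3 (sale 23): sell min(23,29)=23. stock: 29 - 23 = 6. total_sold = 23
  Event 4 (sale 5): sell min(5,6)=5. stock: 6 - 5 = 1. total_sold = 28
  Event 5 (adjust -4): 1 + -4 = 0 (clamped to 0)
  Event 6 (restock 30): 0 + 30 = 30
  Event 7 (sale 17): sell min(17,30)=17. stock: 30 - 17 = 13. total_sold = 45
  Event 8 (restock 40): 13 + 40 = 53
Final: stock = 53, total_sold = 45

Answer: 53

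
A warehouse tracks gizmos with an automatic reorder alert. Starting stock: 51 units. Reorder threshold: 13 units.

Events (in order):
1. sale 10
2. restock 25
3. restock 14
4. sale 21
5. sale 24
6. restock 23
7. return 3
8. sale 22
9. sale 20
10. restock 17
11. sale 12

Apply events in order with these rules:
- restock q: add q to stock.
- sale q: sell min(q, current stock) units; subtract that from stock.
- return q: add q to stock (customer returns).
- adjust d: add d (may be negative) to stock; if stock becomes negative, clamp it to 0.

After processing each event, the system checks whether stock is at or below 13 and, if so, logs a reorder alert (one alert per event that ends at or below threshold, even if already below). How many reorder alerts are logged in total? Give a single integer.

Answer: 0

Derivation:
Processing events:
Start: stock = 51
  Event 1 (sale 10): sell min(10,51)=10. stock: 51 - 10 = 41. total_sold = 10
  Event 2 (restock 25): 41 + 25 = 66
  Event 3 (restock 14): 66 + 14 = 80
  Event 4 (sale 21): sell min(21,80)=21. stock: 80 - 21 = 59. total_sold = 31
  Event 5 (sale 24): sell min(24,59)=24. stock: 59 - 24 = 35. total_sold = 55
  Event 6 (restock 23): 35 + 23 = 58
  Event 7 (return 3): 58 + 3 = 61
  Event 8 (sale 22): sell min(22,61)=22. stock: 61 - 22 = 39. total_sold = 77
  Event 9 (sale 20): sell min(20,39)=20. stock: 39 - 20 = 19. total_sold = 97
  Event 10 (restock 17): 19 + 17 = 36
  Event 11 (sale 12): sell min(12,36)=12. stock: 36 - 12 = 24. total_sold = 109
Final: stock = 24, total_sold = 109

Checking against threshold 13:
  After event 1: stock=41 > 13
  After event 2: stock=66 > 13
  After event 3: stock=80 > 13
  After event 4: stock=59 > 13
  After event 5: stock=35 > 13
  After event 6: stock=58 > 13
  After event 7: stock=61 > 13
  After event 8: stock=39 > 13
  After event 9: stock=19 > 13
  After event 10: stock=36 > 13
  After event 11: stock=24 > 13
Alert events: []. Count = 0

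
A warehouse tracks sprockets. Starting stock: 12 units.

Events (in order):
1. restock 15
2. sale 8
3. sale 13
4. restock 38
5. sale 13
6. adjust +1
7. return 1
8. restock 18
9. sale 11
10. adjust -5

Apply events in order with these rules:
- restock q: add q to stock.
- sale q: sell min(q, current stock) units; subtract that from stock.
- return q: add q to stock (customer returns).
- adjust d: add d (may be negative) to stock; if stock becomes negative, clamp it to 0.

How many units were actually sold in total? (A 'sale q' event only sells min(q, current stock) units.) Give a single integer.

Answer: 45

Derivation:
Processing events:
Start: stock = 12
  Event 1 (restock 15): 12 + 15 = 27
  Event 2 (sale 8): sell min(8,27)=8. stock: 27 - 8 = 19. total_sold = 8
  Event 3 (sale 13): sell min(13,19)=13. stock: 19 - 13 = 6. total_sold = 21
  Event 4 (restock 38): 6 + 38 = 44
  Event 5 (sale 13): sell min(13,44)=13. stock: 44 - 13 = 31. total_sold = 34
  Event 6 (adjust +1): 31 + 1 = 32
  Event 7 (return 1): 32 + 1 = 33
  Event 8 (restock 18): 33 + 18 = 51
  Event 9 (sale 11): sell min(11,51)=11. stock: 51 - 11 = 40. total_sold = 45
  Event 10 (adjust -5): 40 + -5 = 35
Final: stock = 35, total_sold = 45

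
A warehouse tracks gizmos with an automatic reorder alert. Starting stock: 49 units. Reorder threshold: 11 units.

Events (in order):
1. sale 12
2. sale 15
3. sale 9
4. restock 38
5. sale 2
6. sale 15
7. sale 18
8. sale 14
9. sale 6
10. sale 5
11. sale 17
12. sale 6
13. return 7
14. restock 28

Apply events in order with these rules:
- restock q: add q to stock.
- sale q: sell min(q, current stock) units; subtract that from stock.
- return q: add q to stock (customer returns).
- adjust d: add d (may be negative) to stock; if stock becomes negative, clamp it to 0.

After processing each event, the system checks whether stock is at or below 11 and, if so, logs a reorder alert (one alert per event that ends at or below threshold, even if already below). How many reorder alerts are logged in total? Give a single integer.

Processing events:
Start: stock = 49
  Event 1 (sale 12): sell min(12,49)=12. stock: 49 - 12 = 37. total_sold = 12
  Event 2 (sale 15): sell min(15,37)=15. stock: 37 - 15 = 22. total_sold = 27
  Event 3 (sale 9): sell min(9,22)=9. stock: 22 - 9 = 13. total_sold = 36
  Event 4 (restock 38): 13 + 38 = 51
  Event 5 (sale 2): sell min(2,51)=2. stock: 51 - 2 = 49. total_sold = 38
  Event 6 (sale 15): sell min(15,49)=15. stock: 49 - 15 = 34. total_sold = 53
  Event 7 (sale 18): sell min(18,34)=18. stock: 34 - 18 = 16. total_sold = 71
  Event 8 (sale 14): sell min(14,16)=14. stock: 16 - 14 = 2. total_sold = 85
  Event 9 (sale 6): sell min(6,2)=2. stock: 2 - 2 = 0. total_sold = 87
  Event 10 (sale 5): sell min(5,0)=0. stock: 0 - 0 = 0. total_sold = 87
  Event 11 (sale 17): sell min(17,0)=0. stock: 0 - 0 = 0. total_sold = 87
  Event 12 (sale 6): sell min(6,0)=0. stock: 0 - 0 = 0. total_sold = 87
  Event 13 (return 7): 0 + 7 = 7
  Event 14 (restock 28): 7 + 28 = 35
Final: stock = 35, total_sold = 87

Checking against threshold 11:
  After event 1: stock=37 > 11
  After event 2: stock=22 > 11
  After event 3: stock=13 > 11
  After event 4: stock=51 > 11
  After event 5: stock=49 > 11
  After event 6: stock=34 > 11
  After event 7: stock=16 > 11
  After event 8: stock=2 <= 11 -> ALERT
  After event 9: stock=0 <= 11 -> ALERT
  After event 10: stock=0 <= 11 -> ALERT
  After event 11: stock=0 <= 11 -> ALERT
  After event 12: stock=0 <= 11 -> ALERT
  After event 13: stock=7 <= 11 -> ALERT
  After event 14: stock=35 > 11
Alert events: [8, 9, 10, 11, 12, 13]. Count = 6

Answer: 6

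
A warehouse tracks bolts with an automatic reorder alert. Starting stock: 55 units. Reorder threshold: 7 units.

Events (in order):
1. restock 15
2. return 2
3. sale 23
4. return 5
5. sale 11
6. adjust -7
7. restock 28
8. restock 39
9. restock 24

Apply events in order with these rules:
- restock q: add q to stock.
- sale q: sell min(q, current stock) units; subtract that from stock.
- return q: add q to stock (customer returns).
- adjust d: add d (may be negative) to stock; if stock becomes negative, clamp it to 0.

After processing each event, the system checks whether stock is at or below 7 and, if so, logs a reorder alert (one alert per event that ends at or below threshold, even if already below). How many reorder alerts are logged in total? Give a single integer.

Processing events:
Start: stock = 55
  Event 1 (restock 15): 55 + 15 = 70
  Event 2 (return 2): 70 + 2 = 72
  Event 3 (sale 23): sell min(23,72)=23. stock: 72 - 23 = 49. total_sold = 23
  Event 4 (return 5): 49 + 5 = 54
  Event 5 (sale 11): sell min(11,54)=11. stock: 54 - 11 = 43. total_sold = 34
  Event 6 (adjust -7): 43 + -7 = 36
  Event 7 (restock 28): 36 + 28 = 64
  Event 8 (restock 39): 64 + 39 = 103
  Event 9 (restock 24): 103 + 24 = 127
Final: stock = 127, total_sold = 34

Checking against threshold 7:
  After event 1: stock=70 > 7
  After event 2: stock=72 > 7
  After event 3: stock=49 > 7
  After event 4: stock=54 > 7
  After event 5: stock=43 > 7
  After event 6: stock=36 > 7
  After event 7: stock=64 > 7
  After event 8: stock=103 > 7
  After event 9: stock=127 > 7
Alert events: []. Count = 0

Answer: 0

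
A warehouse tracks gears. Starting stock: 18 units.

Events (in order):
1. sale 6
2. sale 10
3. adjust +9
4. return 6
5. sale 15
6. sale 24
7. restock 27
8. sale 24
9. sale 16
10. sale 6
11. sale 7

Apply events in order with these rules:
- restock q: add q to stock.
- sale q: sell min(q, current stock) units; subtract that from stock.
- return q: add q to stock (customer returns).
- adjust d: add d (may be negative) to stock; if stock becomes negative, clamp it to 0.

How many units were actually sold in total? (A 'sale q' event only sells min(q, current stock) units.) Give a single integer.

Answer: 60

Derivation:
Processing events:
Start: stock = 18
  Event 1 (sale 6): sell min(6,18)=6. stock: 18 - 6 = 12. total_sold = 6
  Event 2 (sale 10): sell min(10,12)=10. stock: 12 - 10 = 2. total_sold = 16
  Event 3 (adjust +9): 2 + 9 = 11
  Event 4 (return 6): 11 + 6 = 17
  Event 5 (sale 15): sell min(15,17)=15. stock: 17 - 15 = 2. total_sold = 31
  Event 6 (sale 24): sell min(24,2)=2. stock: 2 - 2 = 0. total_sold = 33
  Event 7 (restock 27): 0 + 27 = 27
  Event 8 (sale 24): sell min(24,27)=24. stock: 27 - 24 = 3. total_sold = 57
  Event 9 (sale 16): sell min(16,3)=3. stock: 3 - 3 = 0. total_sold = 60
  Event 10 (sale 6): sell min(6,0)=0. stock: 0 - 0 = 0. total_sold = 60
  Event 11 (sale 7): sell min(7,0)=0. stock: 0 - 0 = 0. total_sold = 60
Final: stock = 0, total_sold = 60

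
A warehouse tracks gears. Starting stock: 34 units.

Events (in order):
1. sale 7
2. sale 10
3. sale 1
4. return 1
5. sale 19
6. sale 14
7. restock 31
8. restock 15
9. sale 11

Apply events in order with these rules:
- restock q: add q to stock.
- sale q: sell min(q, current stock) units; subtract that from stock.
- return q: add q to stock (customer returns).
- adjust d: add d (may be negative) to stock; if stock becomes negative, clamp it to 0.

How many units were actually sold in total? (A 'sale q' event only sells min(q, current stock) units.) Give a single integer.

Answer: 46

Derivation:
Processing events:
Start: stock = 34
  Event 1 (sale 7): sell min(7,34)=7. stock: 34 - 7 = 27. total_sold = 7
  Event 2 (sale 10): sell min(10,27)=10. stock: 27 - 10 = 17. total_sold = 17
  Event 3 (sale 1): sell min(1,17)=1. stock: 17 - 1 = 16. total_sold = 18
  Event 4 (return 1): 16 + 1 = 17
  Event 5 (sale 19): sell min(19,17)=17. stock: 17 - 17 = 0. total_sold = 35
  Event 6 (sale 14): sell min(14,0)=0. stock: 0 - 0 = 0. total_sold = 35
  Event 7 (restock 31): 0 + 31 = 31
  Event 8 (restock 15): 31 + 15 = 46
  Event 9 (sale 11): sell min(11,46)=11. stock: 46 - 11 = 35. total_sold = 46
Final: stock = 35, total_sold = 46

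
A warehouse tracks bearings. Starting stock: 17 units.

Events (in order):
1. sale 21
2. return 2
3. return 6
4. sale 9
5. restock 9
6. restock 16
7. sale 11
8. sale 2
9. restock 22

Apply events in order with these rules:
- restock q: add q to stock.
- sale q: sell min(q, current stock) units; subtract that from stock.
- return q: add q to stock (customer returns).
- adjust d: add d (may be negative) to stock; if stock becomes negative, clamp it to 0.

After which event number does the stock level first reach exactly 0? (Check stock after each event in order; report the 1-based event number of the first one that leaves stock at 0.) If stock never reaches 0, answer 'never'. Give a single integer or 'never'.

Answer: 1

Derivation:
Processing events:
Start: stock = 17
  Event 1 (sale 21): sell min(21,17)=17. stock: 17 - 17 = 0. total_sold = 17
  Event 2 (return 2): 0 + 2 = 2
  Event 3 (return 6): 2 + 6 = 8
  Event 4 (sale 9): sell min(9,8)=8. stock: 8 - 8 = 0. total_sold = 25
  Event 5 (restock 9): 0 + 9 = 9
  Event 6 (restock 16): 9 + 16 = 25
  Event 7 (sale 11): sell min(11,25)=11. stock: 25 - 11 = 14. total_sold = 36
  Event 8 (sale 2): sell min(2,14)=2. stock: 14 - 2 = 12. total_sold = 38
  Event 9 (restock 22): 12 + 22 = 34
Final: stock = 34, total_sold = 38

First zero at event 1.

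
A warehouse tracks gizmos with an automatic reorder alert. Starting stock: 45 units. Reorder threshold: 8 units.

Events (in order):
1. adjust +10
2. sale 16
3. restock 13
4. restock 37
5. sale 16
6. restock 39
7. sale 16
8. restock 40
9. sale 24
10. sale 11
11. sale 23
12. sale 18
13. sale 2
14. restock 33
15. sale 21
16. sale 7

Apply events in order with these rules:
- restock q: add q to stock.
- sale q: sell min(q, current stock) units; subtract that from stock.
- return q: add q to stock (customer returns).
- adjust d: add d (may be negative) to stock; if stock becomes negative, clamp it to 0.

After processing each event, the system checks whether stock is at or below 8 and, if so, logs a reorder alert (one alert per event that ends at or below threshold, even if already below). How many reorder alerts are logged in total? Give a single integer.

Processing events:
Start: stock = 45
  Event 1 (adjust +10): 45 + 10 = 55
  Event 2 (sale 16): sell min(16,55)=16. stock: 55 - 16 = 39. total_sold = 16
  Event 3 (restock 13): 39 + 13 = 52
  Event 4 (restock 37): 52 + 37 = 89
  Event 5 (sale 16): sell min(16,89)=16. stock: 89 - 16 = 73. total_sold = 32
  Event 6 (restock 39): 73 + 39 = 112
  Event 7 (sale 16): sell min(16,112)=16. stock: 112 - 16 = 96. total_sold = 48
  Event 8 (restock 40): 96 + 40 = 136
  Event 9 (sale 24): sell min(24,136)=24. stock: 136 - 24 = 112. total_sold = 72
  Event 10 (sale 11): sell min(11,112)=11. stock: 112 - 11 = 101. total_sold = 83
  Event 11 (sale 23): sell min(23,101)=23. stock: 101 - 23 = 78. total_sold = 106
  Event 12 (sale 18): sell min(18,78)=18. stock: 78 - 18 = 60. total_sold = 124
  Event 13 (sale 2): sell min(2,60)=2. stock: 60 - 2 = 58. total_sold = 126
  Event 14 (restock 33): 58 + 33 = 91
  Event 15 (sale 21): sell min(21,91)=21. stock: 91 - 21 = 70. total_sold = 147
  Event 16 (sale 7): sell min(7,70)=7. stock: 70 - 7 = 63. total_sold = 154
Final: stock = 63, total_sold = 154

Checking against threshold 8:
  After event 1: stock=55 > 8
  After event 2: stock=39 > 8
  After event 3: stock=52 > 8
  After event 4: stock=89 > 8
  After event 5: stock=73 > 8
  After event 6: stock=112 > 8
  After event 7: stock=96 > 8
  After event 8: stock=136 > 8
  After event 9: stock=112 > 8
  After event 10: stock=101 > 8
  After event 11: stock=78 > 8
  After event 12: stock=60 > 8
  After event 13: stock=58 > 8
  After event 14: stock=91 > 8
  After event 15: stock=70 > 8
  After event 16: stock=63 > 8
Alert events: []. Count = 0

Answer: 0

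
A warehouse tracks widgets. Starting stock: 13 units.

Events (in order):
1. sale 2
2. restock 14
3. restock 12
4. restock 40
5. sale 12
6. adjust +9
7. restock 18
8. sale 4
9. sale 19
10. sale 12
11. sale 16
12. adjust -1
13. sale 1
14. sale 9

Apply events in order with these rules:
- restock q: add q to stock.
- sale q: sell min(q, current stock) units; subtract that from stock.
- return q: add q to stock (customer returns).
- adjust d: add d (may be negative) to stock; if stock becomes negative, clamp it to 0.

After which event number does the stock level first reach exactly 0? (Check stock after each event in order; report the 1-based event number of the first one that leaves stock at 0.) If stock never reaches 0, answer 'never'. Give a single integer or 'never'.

Processing events:
Start: stock = 13
  Event 1 (sale 2): sell min(2,13)=2. stock: 13 - 2 = 11. total_sold = 2
  Event 2 (restock 14): 11 + 14 = 25
  Event 3 (restock 12): 25 + 12 = 37
  Event 4 (restock 40): 37 + 40 = 77
  Event 5 (sale 12): sell min(12,77)=12. stock: 77 - 12 = 65. total_sold = 14
  Event 6 (adjust +9): 65 + 9 = 74
  Event 7 (restock 18): 74 + 18 = 92
  Event 8 (sale 4): sell min(4,92)=4. stock: 92 - 4 = 88. total_sold = 18
  Event 9 (sale 19): sell min(19,88)=19. stock: 88 - 19 = 69. total_sold = 37
  Event 10 (sale 12): sell min(12,69)=12. stock: 69 - 12 = 57. total_sold = 49
  Event 11 (sale 16): sell min(16,57)=16. stock: 57 - 16 = 41. total_sold = 65
  Event 12 (adjust -1): 41 + -1 = 40
  Event 13 (sale 1): sell min(1,40)=1. stock: 40 - 1 = 39. total_sold = 66
  Event 14 (sale 9): sell min(9,39)=9. stock: 39 - 9 = 30. total_sold = 75
Final: stock = 30, total_sold = 75

Stock never reaches 0.

Answer: never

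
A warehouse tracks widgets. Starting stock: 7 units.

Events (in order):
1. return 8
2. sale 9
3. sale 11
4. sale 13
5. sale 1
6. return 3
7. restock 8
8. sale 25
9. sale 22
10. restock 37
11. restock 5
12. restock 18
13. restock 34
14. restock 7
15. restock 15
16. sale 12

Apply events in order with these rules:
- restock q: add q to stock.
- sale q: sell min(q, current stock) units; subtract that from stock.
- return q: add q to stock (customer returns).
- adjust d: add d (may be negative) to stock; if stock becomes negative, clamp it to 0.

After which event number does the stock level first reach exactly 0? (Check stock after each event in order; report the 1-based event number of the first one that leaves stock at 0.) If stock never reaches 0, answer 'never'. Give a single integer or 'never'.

Answer: 3

Derivation:
Processing events:
Start: stock = 7
  Event 1 (return 8): 7 + 8 = 15
  Event 2 (sale 9): sell min(9,15)=9. stock: 15 - 9 = 6. total_sold = 9
  Event 3 (sale 11): sell min(11,6)=6. stock: 6 - 6 = 0. total_sold = 15
  Event 4 (sale 13): sell min(13,0)=0. stock: 0 - 0 = 0. total_sold = 15
  Event 5 (sale 1): sell min(1,0)=0. stock: 0 - 0 = 0. total_sold = 15
  Event 6 (return 3): 0 + 3 = 3
  Event 7 (restock 8): 3 + 8 = 11
  Event 8 (sale 25): sell min(25,11)=11. stock: 11 - 11 = 0. total_sold = 26
  Event 9 (sale 22): sell min(22,0)=0. stock: 0 - 0 = 0. total_sold = 26
  Event 10 (restock 37): 0 + 37 = 37
  Event 11 (restock 5): 37 + 5 = 42
  Event 12 (restock 18): 42 + 18 = 60
  Event 13 (restock 34): 60 + 34 = 94
  Event 14 (restock 7): 94 + 7 = 101
  Event 15 (restock 15): 101 + 15 = 116
  Event 16 (sale 12): sell min(12,116)=12. stock: 116 - 12 = 104. total_sold = 38
Final: stock = 104, total_sold = 38

First zero at event 3.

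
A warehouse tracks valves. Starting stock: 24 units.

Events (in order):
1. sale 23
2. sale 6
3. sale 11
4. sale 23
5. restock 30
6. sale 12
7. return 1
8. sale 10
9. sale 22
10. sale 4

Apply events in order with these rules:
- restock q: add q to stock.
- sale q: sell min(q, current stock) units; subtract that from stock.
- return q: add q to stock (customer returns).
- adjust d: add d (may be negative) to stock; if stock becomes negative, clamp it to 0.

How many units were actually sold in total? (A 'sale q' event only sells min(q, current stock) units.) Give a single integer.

Answer: 55

Derivation:
Processing events:
Start: stock = 24
  Event 1 (sale 23): sell min(23,24)=23. stock: 24 - 23 = 1. total_sold = 23
  Event 2 (sale 6): sell min(6,1)=1. stock: 1 - 1 = 0. total_sold = 24
  Event 3 (sale 11): sell min(11,0)=0. stock: 0 - 0 = 0. total_sold = 24
  Event 4 (sale 23): sell min(23,0)=0. stock: 0 - 0 = 0. total_sold = 24
  Event 5 (restock 30): 0 + 30 = 30
  Event 6 (sale 12): sell min(12,30)=12. stock: 30 - 12 = 18. total_sold = 36
  Event 7 (return 1): 18 + 1 = 19
  Event 8 (sale 10): sell min(10,19)=10. stock: 19 - 10 = 9. total_sold = 46
  Event 9 (sale 22): sell min(22,9)=9. stock: 9 - 9 = 0. total_sold = 55
  Event 10 (sale 4): sell min(4,0)=0. stock: 0 - 0 = 0. total_sold = 55
Final: stock = 0, total_sold = 55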